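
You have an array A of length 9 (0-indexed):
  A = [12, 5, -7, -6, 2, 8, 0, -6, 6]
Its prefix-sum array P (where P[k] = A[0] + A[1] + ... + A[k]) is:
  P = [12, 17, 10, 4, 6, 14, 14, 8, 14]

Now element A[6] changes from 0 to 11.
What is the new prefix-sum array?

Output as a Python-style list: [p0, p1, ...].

Change: A[6] 0 -> 11, delta = 11
P[k] for k < 6: unchanged (A[6] not included)
P[k] for k >= 6: shift by delta = 11
  P[0] = 12 + 0 = 12
  P[1] = 17 + 0 = 17
  P[2] = 10 + 0 = 10
  P[3] = 4 + 0 = 4
  P[4] = 6 + 0 = 6
  P[5] = 14 + 0 = 14
  P[6] = 14 + 11 = 25
  P[7] = 8 + 11 = 19
  P[8] = 14 + 11 = 25

Answer: [12, 17, 10, 4, 6, 14, 25, 19, 25]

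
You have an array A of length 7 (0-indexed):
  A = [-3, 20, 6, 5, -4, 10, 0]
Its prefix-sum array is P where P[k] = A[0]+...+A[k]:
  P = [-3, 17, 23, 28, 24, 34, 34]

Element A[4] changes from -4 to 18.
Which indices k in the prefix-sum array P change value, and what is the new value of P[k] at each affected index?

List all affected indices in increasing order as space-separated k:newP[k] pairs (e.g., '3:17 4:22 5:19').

Answer: 4:46 5:56 6:56

Derivation:
P[k] = A[0] + ... + A[k]
P[k] includes A[4] iff k >= 4
Affected indices: 4, 5, ..., 6; delta = 22
  P[4]: 24 + 22 = 46
  P[5]: 34 + 22 = 56
  P[6]: 34 + 22 = 56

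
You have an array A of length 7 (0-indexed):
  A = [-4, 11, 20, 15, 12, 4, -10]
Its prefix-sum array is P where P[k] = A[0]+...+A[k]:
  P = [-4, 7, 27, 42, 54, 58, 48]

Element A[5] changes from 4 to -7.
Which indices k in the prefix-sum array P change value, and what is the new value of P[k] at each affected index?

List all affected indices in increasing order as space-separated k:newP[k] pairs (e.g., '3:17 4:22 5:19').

Answer: 5:47 6:37

Derivation:
P[k] = A[0] + ... + A[k]
P[k] includes A[5] iff k >= 5
Affected indices: 5, 6, ..., 6; delta = -11
  P[5]: 58 + -11 = 47
  P[6]: 48 + -11 = 37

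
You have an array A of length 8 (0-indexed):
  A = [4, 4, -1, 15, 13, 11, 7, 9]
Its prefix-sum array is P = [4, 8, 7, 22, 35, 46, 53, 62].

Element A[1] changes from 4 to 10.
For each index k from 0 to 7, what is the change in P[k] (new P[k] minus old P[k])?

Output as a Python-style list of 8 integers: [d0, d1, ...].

Element change: A[1] 4 -> 10, delta = 6
For k < 1: P[k] unchanged, delta_P[k] = 0
For k >= 1: P[k] shifts by exactly 6
Delta array: [0, 6, 6, 6, 6, 6, 6, 6]

Answer: [0, 6, 6, 6, 6, 6, 6, 6]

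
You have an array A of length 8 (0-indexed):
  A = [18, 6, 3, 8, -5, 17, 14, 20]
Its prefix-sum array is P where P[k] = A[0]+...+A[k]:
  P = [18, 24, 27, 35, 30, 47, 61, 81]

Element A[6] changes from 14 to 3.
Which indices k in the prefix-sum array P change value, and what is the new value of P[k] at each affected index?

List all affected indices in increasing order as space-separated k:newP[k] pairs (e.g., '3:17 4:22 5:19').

Answer: 6:50 7:70

Derivation:
P[k] = A[0] + ... + A[k]
P[k] includes A[6] iff k >= 6
Affected indices: 6, 7, ..., 7; delta = -11
  P[6]: 61 + -11 = 50
  P[7]: 81 + -11 = 70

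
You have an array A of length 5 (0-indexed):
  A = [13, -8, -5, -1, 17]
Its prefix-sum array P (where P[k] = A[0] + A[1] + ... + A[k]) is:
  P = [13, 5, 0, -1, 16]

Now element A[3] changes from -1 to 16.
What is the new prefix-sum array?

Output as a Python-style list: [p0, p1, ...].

Answer: [13, 5, 0, 16, 33]

Derivation:
Change: A[3] -1 -> 16, delta = 17
P[k] for k < 3: unchanged (A[3] not included)
P[k] for k >= 3: shift by delta = 17
  P[0] = 13 + 0 = 13
  P[1] = 5 + 0 = 5
  P[2] = 0 + 0 = 0
  P[3] = -1 + 17 = 16
  P[4] = 16 + 17 = 33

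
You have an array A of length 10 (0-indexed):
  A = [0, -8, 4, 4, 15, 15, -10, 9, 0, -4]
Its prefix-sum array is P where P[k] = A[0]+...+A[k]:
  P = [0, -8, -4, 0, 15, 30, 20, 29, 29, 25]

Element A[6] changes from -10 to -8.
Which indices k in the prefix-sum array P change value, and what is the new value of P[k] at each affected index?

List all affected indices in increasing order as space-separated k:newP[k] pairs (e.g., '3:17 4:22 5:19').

P[k] = A[0] + ... + A[k]
P[k] includes A[6] iff k >= 6
Affected indices: 6, 7, ..., 9; delta = 2
  P[6]: 20 + 2 = 22
  P[7]: 29 + 2 = 31
  P[8]: 29 + 2 = 31
  P[9]: 25 + 2 = 27

Answer: 6:22 7:31 8:31 9:27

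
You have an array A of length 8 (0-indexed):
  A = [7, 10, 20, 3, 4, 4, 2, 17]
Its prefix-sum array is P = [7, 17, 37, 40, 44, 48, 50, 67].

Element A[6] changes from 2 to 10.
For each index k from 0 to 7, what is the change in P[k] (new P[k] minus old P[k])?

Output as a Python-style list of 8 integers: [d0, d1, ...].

Element change: A[6] 2 -> 10, delta = 8
For k < 6: P[k] unchanged, delta_P[k] = 0
For k >= 6: P[k] shifts by exactly 8
Delta array: [0, 0, 0, 0, 0, 0, 8, 8]

Answer: [0, 0, 0, 0, 0, 0, 8, 8]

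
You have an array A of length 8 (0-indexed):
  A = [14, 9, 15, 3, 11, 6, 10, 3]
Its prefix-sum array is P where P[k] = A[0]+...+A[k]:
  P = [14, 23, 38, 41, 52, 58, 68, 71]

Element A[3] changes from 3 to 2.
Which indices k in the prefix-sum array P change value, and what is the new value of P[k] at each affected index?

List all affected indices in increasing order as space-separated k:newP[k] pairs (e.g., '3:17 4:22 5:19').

P[k] = A[0] + ... + A[k]
P[k] includes A[3] iff k >= 3
Affected indices: 3, 4, ..., 7; delta = -1
  P[3]: 41 + -1 = 40
  P[4]: 52 + -1 = 51
  P[5]: 58 + -1 = 57
  P[6]: 68 + -1 = 67
  P[7]: 71 + -1 = 70

Answer: 3:40 4:51 5:57 6:67 7:70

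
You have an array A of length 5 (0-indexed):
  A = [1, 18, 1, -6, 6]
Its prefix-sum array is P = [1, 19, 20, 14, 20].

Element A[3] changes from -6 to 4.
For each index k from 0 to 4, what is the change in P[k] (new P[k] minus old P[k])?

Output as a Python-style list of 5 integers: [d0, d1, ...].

Element change: A[3] -6 -> 4, delta = 10
For k < 3: P[k] unchanged, delta_P[k] = 0
For k >= 3: P[k] shifts by exactly 10
Delta array: [0, 0, 0, 10, 10]

Answer: [0, 0, 0, 10, 10]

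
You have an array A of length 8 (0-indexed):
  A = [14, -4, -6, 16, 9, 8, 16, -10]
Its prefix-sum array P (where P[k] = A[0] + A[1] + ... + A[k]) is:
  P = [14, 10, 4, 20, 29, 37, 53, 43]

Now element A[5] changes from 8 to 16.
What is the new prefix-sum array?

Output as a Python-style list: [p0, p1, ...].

Change: A[5] 8 -> 16, delta = 8
P[k] for k < 5: unchanged (A[5] not included)
P[k] for k >= 5: shift by delta = 8
  P[0] = 14 + 0 = 14
  P[1] = 10 + 0 = 10
  P[2] = 4 + 0 = 4
  P[3] = 20 + 0 = 20
  P[4] = 29 + 0 = 29
  P[5] = 37 + 8 = 45
  P[6] = 53 + 8 = 61
  P[7] = 43 + 8 = 51

Answer: [14, 10, 4, 20, 29, 45, 61, 51]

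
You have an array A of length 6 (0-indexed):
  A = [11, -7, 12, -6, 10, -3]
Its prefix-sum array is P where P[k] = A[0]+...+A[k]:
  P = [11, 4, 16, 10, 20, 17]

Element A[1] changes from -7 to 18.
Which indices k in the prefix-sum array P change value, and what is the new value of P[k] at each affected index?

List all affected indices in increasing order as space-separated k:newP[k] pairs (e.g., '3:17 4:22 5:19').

Answer: 1:29 2:41 3:35 4:45 5:42

Derivation:
P[k] = A[0] + ... + A[k]
P[k] includes A[1] iff k >= 1
Affected indices: 1, 2, ..., 5; delta = 25
  P[1]: 4 + 25 = 29
  P[2]: 16 + 25 = 41
  P[3]: 10 + 25 = 35
  P[4]: 20 + 25 = 45
  P[5]: 17 + 25 = 42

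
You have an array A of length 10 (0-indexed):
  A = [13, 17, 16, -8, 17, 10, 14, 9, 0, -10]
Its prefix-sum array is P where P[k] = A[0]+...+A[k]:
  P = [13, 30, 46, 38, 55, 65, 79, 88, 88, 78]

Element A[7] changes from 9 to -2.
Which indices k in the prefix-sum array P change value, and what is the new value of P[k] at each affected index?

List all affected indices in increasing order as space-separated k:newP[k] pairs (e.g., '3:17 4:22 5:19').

P[k] = A[0] + ... + A[k]
P[k] includes A[7] iff k >= 7
Affected indices: 7, 8, ..., 9; delta = -11
  P[7]: 88 + -11 = 77
  P[8]: 88 + -11 = 77
  P[9]: 78 + -11 = 67

Answer: 7:77 8:77 9:67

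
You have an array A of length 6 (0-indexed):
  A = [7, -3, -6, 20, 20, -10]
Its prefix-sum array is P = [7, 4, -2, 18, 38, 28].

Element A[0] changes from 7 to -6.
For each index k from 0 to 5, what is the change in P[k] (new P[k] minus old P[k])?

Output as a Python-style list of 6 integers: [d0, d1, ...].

Element change: A[0] 7 -> -6, delta = -13
For k < 0: P[k] unchanged, delta_P[k] = 0
For k >= 0: P[k] shifts by exactly -13
Delta array: [-13, -13, -13, -13, -13, -13]

Answer: [-13, -13, -13, -13, -13, -13]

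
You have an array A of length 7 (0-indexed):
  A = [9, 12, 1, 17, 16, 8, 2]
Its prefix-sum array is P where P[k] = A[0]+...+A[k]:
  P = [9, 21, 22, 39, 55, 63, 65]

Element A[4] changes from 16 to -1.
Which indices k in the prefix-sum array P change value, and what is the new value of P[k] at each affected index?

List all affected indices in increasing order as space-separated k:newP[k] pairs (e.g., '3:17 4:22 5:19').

P[k] = A[0] + ... + A[k]
P[k] includes A[4] iff k >= 4
Affected indices: 4, 5, ..., 6; delta = -17
  P[4]: 55 + -17 = 38
  P[5]: 63 + -17 = 46
  P[6]: 65 + -17 = 48

Answer: 4:38 5:46 6:48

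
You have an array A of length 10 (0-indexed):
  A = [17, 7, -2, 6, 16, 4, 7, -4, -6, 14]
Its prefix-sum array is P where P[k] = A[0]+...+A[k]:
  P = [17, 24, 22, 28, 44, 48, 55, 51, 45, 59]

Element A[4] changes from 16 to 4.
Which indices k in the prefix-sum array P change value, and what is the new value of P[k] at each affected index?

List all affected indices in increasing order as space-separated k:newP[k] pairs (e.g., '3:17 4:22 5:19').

Answer: 4:32 5:36 6:43 7:39 8:33 9:47

Derivation:
P[k] = A[0] + ... + A[k]
P[k] includes A[4] iff k >= 4
Affected indices: 4, 5, ..., 9; delta = -12
  P[4]: 44 + -12 = 32
  P[5]: 48 + -12 = 36
  P[6]: 55 + -12 = 43
  P[7]: 51 + -12 = 39
  P[8]: 45 + -12 = 33
  P[9]: 59 + -12 = 47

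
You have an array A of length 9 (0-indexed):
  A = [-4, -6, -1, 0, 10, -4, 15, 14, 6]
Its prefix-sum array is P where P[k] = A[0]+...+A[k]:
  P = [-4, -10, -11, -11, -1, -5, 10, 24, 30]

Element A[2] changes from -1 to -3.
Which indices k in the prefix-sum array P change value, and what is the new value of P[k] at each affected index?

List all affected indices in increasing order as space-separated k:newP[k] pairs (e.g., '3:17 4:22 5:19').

P[k] = A[0] + ... + A[k]
P[k] includes A[2] iff k >= 2
Affected indices: 2, 3, ..., 8; delta = -2
  P[2]: -11 + -2 = -13
  P[3]: -11 + -2 = -13
  P[4]: -1 + -2 = -3
  P[5]: -5 + -2 = -7
  P[6]: 10 + -2 = 8
  P[7]: 24 + -2 = 22
  P[8]: 30 + -2 = 28

Answer: 2:-13 3:-13 4:-3 5:-7 6:8 7:22 8:28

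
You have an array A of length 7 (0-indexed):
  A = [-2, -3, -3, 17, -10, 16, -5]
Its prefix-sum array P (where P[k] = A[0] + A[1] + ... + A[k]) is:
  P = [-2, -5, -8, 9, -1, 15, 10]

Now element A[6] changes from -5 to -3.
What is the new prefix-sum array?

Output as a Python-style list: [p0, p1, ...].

Change: A[6] -5 -> -3, delta = 2
P[k] for k < 6: unchanged (A[6] not included)
P[k] for k >= 6: shift by delta = 2
  P[0] = -2 + 0 = -2
  P[1] = -5 + 0 = -5
  P[2] = -8 + 0 = -8
  P[3] = 9 + 0 = 9
  P[4] = -1 + 0 = -1
  P[5] = 15 + 0 = 15
  P[6] = 10 + 2 = 12

Answer: [-2, -5, -8, 9, -1, 15, 12]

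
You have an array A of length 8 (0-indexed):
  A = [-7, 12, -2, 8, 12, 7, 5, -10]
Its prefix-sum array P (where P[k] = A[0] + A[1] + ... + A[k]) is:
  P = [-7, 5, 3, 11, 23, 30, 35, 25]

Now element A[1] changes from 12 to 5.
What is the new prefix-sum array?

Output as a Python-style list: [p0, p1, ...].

Answer: [-7, -2, -4, 4, 16, 23, 28, 18]

Derivation:
Change: A[1] 12 -> 5, delta = -7
P[k] for k < 1: unchanged (A[1] not included)
P[k] for k >= 1: shift by delta = -7
  P[0] = -7 + 0 = -7
  P[1] = 5 + -7 = -2
  P[2] = 3 + -7 = -4
  P[3] = 11 + -7 = 4
  P[4] = 23 + -7 = 16
  P[5] = 30 + -7 = 23
  P[6] = 35 + -7 = 28
  P[7] = 25 + -7 = 18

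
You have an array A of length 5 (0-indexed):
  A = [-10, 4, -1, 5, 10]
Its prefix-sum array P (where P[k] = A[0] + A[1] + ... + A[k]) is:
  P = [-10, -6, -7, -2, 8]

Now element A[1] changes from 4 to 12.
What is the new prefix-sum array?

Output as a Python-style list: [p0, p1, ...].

Answer: [-10, 2, 1, 6, 16]

Derivation:
Change: A[1] 4 -> 12, delta = 8
P[k] for k < 1: unchanged (A[1] not included)
P[k] for k >= 1: shift by delta = 8
  P[0] = -10 + 0 = -10
  P[1] = -6 + 8 = 2
  P[2] = -7 + 8 = 1
  P[3] = -2 + 8 = 6
  P[4] = 8 + 8 = 16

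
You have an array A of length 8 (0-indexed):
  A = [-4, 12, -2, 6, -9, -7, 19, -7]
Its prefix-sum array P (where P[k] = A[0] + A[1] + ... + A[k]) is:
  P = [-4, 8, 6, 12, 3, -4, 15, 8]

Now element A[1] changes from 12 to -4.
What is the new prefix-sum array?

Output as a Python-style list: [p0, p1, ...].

Answer: [-4, -8, -10, -4, -13, -20, -1, -8]

Derivation:
Change: A[1] 12 -> -4, delta = -16
P[k] for k < 1: unchanged (A[1] not included)
P[k] for k >= 1: shift by delta = -16
  P[0] = -4 + 0 = -4
  P[1] = 8 + -16 = -8
  P[2] = 6 + -16 = -10
  P[3] = 12 + -16 = -4
  P[4] = 3 + -16 = -13
  P[5] = -4 + -16 = -20
  P[6] = 15 + -16 = -1
  P[7] = 8 + -16 = -8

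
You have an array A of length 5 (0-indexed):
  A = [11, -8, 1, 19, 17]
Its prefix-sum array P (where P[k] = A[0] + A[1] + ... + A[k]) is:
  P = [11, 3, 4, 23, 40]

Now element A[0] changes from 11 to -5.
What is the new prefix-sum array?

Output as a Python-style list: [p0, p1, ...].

Answer: [-5, -13, -12, 7, 24]

Derivation:
Change: A[0] 11 -> -5, delta = -16
P[k] for k < 0: unchanged (A[0] not included)
P[k] for k >= 0: shift by delta = -16
  P[0] = 11 + -16 = -5
  P[1] = 3 + -16 = -13
  P[2] = 4 + -16 = -12
  P[3] = 23 + -16 = 7
  P[4] = 40 + -16 = 24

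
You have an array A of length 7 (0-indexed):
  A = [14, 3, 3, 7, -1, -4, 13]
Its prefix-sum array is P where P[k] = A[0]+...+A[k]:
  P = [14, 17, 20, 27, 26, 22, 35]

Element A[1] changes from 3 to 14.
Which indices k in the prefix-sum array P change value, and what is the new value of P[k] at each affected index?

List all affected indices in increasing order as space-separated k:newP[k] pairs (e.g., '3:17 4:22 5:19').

P[k] = A[0] + ... + A[k]
P[k] includes A[1] iff k >= 1
Affected indices: 1, 2, ..., 6; delta = 11
  P[1]: 17 + 11 = 28
  P[2]: 20 + 11 = 31
  P[3]: 27 + 11 = 38
  P[4]: 26 + 11 = 37
  P[5]: 22 + 11 = 33
  P[6]: 35 + 11 = 46

Answer: 1:28 2:31 3:38 4:37 5:33 6:46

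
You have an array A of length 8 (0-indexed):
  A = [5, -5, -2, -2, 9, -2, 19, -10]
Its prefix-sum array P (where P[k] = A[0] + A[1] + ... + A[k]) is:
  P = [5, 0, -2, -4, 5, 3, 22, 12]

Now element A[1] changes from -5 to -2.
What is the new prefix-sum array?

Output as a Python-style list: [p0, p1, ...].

Change: A[1] -5 -> -2, delta = 3
P[k] for k < 1: unchanged (A[1] not included)
P[k] for k >= 1: shift by delta = 3
  P[0] = 5 + 0 = 5
  P[1] = 0 + 3 = 3
  P[2] = -2 + 3 = 1
  P[3] = -4 + 3 = -1
  P[4] = 5 + 3 = 8
  P[5] = 3 + 3 = 6
  P[6] = 22 + 3 = 25
  P[7] = 12 + 3 = 15

Answer: [5, 3, 1, -1, 8, 6, 25, 15]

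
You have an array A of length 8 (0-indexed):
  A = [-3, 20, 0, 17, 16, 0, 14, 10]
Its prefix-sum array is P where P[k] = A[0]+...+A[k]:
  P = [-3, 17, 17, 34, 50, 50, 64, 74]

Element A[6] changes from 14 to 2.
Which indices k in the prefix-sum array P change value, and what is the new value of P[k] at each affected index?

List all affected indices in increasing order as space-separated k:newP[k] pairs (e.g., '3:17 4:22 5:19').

Answer: 6:52 7:62

Derivation:
P[k] = A[0] + ... + A[k]
P[k] includes A[6] iff k >= 6
Affected indices: 6, 7, ..., 7; delta = -12
  P[6]: 64 + -12 = 52
  P[7]: 74 + -12 = 62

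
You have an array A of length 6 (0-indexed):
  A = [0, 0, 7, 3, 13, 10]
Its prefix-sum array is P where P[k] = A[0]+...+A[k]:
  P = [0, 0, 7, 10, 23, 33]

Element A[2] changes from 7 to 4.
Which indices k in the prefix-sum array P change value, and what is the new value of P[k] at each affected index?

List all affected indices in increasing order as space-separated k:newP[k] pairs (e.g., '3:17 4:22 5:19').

P[k] = A[0] + ... + A[k]
P[k] includes A[2] iff k >= 2
Affected indices: 2, 3, ..., 5; delta = -3
  P[2]: 7 + -3 = 4
  P[3]: 10 + -3 = 7
  P[4]: 23 + -3 = 20
  P[5]: 33 + -3 = 30

Answer: 2:4 3:7 4:20 5:30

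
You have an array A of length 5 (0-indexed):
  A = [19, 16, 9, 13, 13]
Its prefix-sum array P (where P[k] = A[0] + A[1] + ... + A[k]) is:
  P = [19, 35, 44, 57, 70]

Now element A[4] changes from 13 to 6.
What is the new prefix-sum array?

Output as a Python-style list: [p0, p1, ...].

Answer: [19, 35, 44, 57, 63]

Derivation:
Change: A[4] 13 -> 6, delta = -7
P[k] for k < 4: unchanged (A[4] not included)
P[k] for k >= 4: shift by delta = -7
  P[0] = 19 + 0 = 19
  P[1] = 35 + 0 = 35
  P[2] = 44 + 0 = 44
  P[3] = 57 + 0 = 57
  P[4] = 70 + -7 = 63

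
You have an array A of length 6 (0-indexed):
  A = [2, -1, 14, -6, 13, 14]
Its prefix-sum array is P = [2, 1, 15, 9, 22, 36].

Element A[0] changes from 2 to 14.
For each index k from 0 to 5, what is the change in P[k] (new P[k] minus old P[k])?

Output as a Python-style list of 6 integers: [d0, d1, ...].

Answer: [12, 12, 12, 12, 12, 12]

Derivation:
Element change: A[0] 2 -> 14, delta = 12
For k < 0: P[k] unchanged, delta_P[k] = 0
For k >= 0: P[k] shifts by exactly 12
Delta array: [12, 12, 12, 12, 12, 12]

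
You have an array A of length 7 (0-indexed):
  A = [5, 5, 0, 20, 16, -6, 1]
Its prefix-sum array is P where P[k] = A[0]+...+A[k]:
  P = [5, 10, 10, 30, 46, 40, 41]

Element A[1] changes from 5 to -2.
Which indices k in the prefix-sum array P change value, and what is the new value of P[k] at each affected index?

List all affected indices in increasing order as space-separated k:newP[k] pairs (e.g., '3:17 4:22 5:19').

P[k] = A[0] + ... + A[k]
P[k] includes A[1] iff k >= 1
Affected indices: 1, 2, ..., 6; delta = -7
  P[1]: 10 + -7 = 3
  P[2]: 10 + -7 = 3
  P[3]: 30 + -7 = 23
  P[4]: 46 + -7 = 39
  P[5]: 40 + -7 = 33
  P[6]: 41 + -7 = 34

Answer: 1:3 2:3 3:23 4:39 5:33 6:34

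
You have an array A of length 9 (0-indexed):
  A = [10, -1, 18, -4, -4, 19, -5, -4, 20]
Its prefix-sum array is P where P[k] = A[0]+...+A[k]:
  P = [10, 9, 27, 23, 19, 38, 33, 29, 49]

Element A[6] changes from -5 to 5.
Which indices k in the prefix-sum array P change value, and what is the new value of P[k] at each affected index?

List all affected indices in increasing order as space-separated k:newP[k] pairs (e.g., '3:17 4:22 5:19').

P[k] = A[0] + ... + A[k]
P[k] includes A[6] iff k >= 6
Affected indices: 6, 7, ..., 8; delta = 10
  P[6]: 33 + 10 = 43
  P[7]: 29 + 10 = 39
  P[8]: 49 + 10 = 59

Answer: 6:43 7:39 8:59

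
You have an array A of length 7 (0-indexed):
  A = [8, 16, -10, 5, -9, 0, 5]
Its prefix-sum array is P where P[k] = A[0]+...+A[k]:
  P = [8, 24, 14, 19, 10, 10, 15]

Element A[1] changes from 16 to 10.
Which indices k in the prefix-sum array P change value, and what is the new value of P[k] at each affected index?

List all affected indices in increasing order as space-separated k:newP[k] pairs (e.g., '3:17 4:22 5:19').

Answer: 1:18 2:8 3:13 4:4 5:4 6:9

Derivation:
P[k] = A[0] + ... + A[k]
P[k] includes A[1] iff k >= 1
Affected indices: 1, 2, ..., 6; delta = -6
  P[1]: 24 + -6 = 18
  P[2]: 14 + -6 = 8
  P[3]: 19 + -6 = 13
  P[4]: 10 + -6 = 4
  P[5]: 10 + -6 = 4
  P[6]: 15 + -6 = 9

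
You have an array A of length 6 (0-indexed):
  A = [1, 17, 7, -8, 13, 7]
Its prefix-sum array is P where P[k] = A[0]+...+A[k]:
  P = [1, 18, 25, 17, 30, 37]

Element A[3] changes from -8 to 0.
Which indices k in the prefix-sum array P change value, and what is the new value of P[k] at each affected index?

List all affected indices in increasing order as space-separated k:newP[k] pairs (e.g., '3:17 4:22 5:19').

P[k] = A[0] + ... + A[k]
P[k] includes A[3] iff k >= 3
Affected indices: 3, 4, ..., 5; delta = 8
  P[3]: 17 + 8 = 25
  P[4]: 30 + 8 = 38
  P[5]: 37 + 8 = 45

Answer: 3:25 4:38 5:45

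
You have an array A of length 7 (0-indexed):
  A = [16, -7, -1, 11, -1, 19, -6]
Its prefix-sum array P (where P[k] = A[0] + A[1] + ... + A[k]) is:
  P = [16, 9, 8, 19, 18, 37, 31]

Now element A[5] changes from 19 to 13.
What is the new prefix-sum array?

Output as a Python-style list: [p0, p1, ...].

Change: A[5] 19 -> 13, delta = -6
P[k] for k < 5: unchanged (A[5] not included)
P[k] for k >= 5: shift by delta = -6
  P[0] = 16 + 0 = 16
  P[1] = 9 + 0 = 9
  P[2] = 8 + 0 = 8
  P[3] = 19 + 0 = 19
  P[4] = 18 + 0 = 18
  P[5] = 37 + -6 = 31
  P[6] = 31 + -6 = 25

Answer: [16, 9, 8, 19, 18, 31, 25]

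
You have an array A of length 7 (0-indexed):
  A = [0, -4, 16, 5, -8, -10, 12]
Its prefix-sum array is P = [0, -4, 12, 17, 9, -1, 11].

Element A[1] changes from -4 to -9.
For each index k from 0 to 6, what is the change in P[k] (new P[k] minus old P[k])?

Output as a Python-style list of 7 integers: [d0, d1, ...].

Answer: [0, -5, -5, -5, -5, -5, -5]

Derivation:
Element change: A[1] -4 -> -9, delta = -5
For k < 1: P[k] unchanged, delta_P[k] = 0
For k >= 1: P[k] shifts by exactly -5
Delta array: [0, -5, -5, -5, -5, -5, -5]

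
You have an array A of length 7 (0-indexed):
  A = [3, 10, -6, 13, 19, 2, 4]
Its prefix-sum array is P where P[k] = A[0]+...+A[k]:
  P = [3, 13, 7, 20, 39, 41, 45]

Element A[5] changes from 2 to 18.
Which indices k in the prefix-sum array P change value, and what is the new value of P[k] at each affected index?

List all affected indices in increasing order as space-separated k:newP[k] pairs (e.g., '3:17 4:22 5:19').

Answer: 5:57 6:61

Derivation:
P[k] = A[0] + ... + A[k]
P[k] includes A[5] iff k >= 5
Affected indices: 5, 6, ..., 6; delta = 16
  P[5]: 41 + 16 = 57
  P[6]: 45 + 16 = 61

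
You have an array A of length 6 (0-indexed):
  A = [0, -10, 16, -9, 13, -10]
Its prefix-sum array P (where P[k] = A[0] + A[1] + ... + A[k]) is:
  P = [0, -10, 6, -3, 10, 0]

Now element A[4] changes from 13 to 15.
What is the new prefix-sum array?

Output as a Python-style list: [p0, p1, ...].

Change: A[4] 13 -> 15, delta = 2
P[k] for k < 4: unchanged (A[4] not included)
P[k] for k >= 4: shift by delta = 2
  P[0] = 0 + 0 = 0
  P[1] = -10 + 0 = -10
  P[2] = 6 + 0 = 6
  P[3] = -3 + 0 = -3
  P[4] = 10 + 2 = 12
  P[5] = 0 + 2 = 2

Answer: [0, -10, 6, -3, 12, 2]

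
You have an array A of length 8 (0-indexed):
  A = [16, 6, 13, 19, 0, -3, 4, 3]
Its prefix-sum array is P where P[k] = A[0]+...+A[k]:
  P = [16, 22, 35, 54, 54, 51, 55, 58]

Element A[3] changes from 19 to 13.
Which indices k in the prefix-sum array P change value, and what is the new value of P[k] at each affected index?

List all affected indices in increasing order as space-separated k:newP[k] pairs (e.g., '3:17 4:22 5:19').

Answer: 3:48 4:48 5:45 6:49 7:52

Derivation:
P[k] = A[0] + ... + A[k]
P[k] includes A[3] iff k >= 3
Affected indices: 3, 4, ..., 7; delta = -6
  P[3]: 54 + -6 = 48
  P[4]: 54 + -6 = 48
  P[5]: 51 + -6 = 45
  P[6]: 55 + -6 = 49
  P[7]: 58 + -6 = 52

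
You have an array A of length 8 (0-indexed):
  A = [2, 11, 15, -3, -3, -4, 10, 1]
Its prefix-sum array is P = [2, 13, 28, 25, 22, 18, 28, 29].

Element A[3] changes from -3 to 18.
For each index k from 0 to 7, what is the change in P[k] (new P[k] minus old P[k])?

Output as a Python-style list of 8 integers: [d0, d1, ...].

Answer: [0, 0, 0, 21, 21, 21, 21, 21]

Derivation:
Element change: A[3] -3 -> 18, delta = 21
For k < 3: P[k] unchanged, delta_P[k] = 0
For k >= 3: P[k] shifts by exactly 21
Delta array: [0, 0, 0, 21, 21, 21, 21, 21]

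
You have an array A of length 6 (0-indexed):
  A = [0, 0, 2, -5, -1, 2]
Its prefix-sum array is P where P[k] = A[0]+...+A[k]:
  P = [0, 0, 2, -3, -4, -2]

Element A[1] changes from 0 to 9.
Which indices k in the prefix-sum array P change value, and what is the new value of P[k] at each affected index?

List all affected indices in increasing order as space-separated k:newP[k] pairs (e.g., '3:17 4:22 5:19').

Answer: 1:9 2:11 3:6 4:5 5:7

Derivation:
P[k] = A[0] + ... + A[k]
P[k] includes A[1] iff k >= 1
Affected indices: 1, 2, ..., 5; delta = 9
  P[1]: 0 + 9 = 9
  P[2]: 2 + 9 = 11
  P[3]: -3 + 9 = 6
  P[4]: -4 + 9 = 5
  P[5]: -2 + 9 = 7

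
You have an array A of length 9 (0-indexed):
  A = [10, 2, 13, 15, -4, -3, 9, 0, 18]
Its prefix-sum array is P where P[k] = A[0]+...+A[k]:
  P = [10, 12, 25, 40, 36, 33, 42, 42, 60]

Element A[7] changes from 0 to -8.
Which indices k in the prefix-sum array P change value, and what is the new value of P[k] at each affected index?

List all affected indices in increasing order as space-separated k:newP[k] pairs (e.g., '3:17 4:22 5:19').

Answer: 7:34 8:52

Derivation:
P[k] = A[0] + ... + A[k]
P[k] includes A[7] iff k >= 7
Affected indices: 7, 8, ..., 8; delta = -8
  P[7]: 42 + -8 = 34
  P[8]: 60 + -8 = 52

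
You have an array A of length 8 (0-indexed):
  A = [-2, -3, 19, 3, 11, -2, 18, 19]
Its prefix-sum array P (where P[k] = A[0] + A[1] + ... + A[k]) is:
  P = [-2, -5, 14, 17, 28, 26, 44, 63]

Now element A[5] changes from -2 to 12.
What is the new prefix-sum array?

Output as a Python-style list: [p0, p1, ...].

Change: A[5] -2 -> 12, delta = 14
P[k] for k < 5: unchanged (A[5] not included)
P[k] for k >= 5: shift by delta = 14
  P[0] = -2 + 0 = -2
  P[1] = -5 + 0 = -5
  P[2] = 14 + 0 = 14
  P[3] = 17 + 0 = 17
  P[4] = 28 + 0 = 28
  P[5] = 26 + 14 = 40
  P[6] = 44 + 14 = 58
  P[7] = 63 + 14 = 77

Answer: [-2, -5, 14, 17, 28, 40, 58, 77]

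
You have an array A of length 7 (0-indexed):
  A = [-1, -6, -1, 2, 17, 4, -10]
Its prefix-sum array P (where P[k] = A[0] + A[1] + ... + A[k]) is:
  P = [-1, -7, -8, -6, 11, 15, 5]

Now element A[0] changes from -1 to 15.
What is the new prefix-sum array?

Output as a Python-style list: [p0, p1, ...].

Answer: [15, 9, 8, 10, 27, 31, 21]

Derivation:
Change: A[0] -1 -> 15, delta = 16
P[k] for k < 0: unchanged (A[0] not included)
P[k] for k >= 0: shift by delta = 16
  P[0] = -1 + 16 = 15
  P[1] = -7 + 16 = 9
  P[2] = -8 + 16 = 8
  P[3] = -6 + 16 = 10
  P[4] = 11 + 16 = 27
  P[5] = 15 + 16 = 31
  P[6] = 5 + 16 = 21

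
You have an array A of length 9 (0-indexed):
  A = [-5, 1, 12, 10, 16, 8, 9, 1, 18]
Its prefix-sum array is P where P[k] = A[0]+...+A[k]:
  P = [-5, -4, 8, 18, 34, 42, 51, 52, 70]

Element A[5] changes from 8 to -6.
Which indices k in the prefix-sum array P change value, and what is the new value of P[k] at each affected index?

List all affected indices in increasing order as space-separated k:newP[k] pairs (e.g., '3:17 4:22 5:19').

P[k] = A[0] + ... + A[k]
P[k] includes A[5] iff k >= 5
Affected indices: 5, 6, ..., 8; delta = -14
  P[5]: 42 + -14 = 28
  P[6]: 51 + -14 = 37
  P[7]: 52 + -14 = 38
  P[8]: 70 + -14 = 56

Answer: 5:28 6:37 7:38 8:56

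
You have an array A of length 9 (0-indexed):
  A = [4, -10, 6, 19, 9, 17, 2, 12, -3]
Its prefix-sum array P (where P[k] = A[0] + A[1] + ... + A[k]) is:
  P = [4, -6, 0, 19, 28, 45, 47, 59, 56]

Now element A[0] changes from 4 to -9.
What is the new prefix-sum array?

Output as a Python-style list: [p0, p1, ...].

Change: A[0] 4 -> -9, delta = -13
P[k] for k < 0: unchanged (A[0] not included)
P[k] for k >= 0: shift by delta = -13
  P[0] = 4 + -13 = -9
  P[1] = -6 + -13 = -19
  P[2] = 0 + -13 = -13
  P[3] = 19 + -13 = 6
  P[4] = 28 + -13 = 15
  P[5] = 45 + -13 = 32
  P[6] = 47 + -13 = 34
  P[7] = 59 + -13 = 46
  P[8] = 56 + -13 = 43

Answer: [-9, -19, -13, 6, 15, 32, 34, 46, 43]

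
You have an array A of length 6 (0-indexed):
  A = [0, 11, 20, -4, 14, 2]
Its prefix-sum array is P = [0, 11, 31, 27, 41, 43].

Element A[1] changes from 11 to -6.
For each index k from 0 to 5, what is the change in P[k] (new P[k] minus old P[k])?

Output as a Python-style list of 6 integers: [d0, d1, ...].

Element change: A[1] 11 -> -6, delta = -17
For k < 1: P[k] unchanged, delta_P[k] = 0
For k >= 1: P[k] shifts by exactly -17
Delta array: [0, -17, -17, -17, -17, -17]

Answer: [0, -17, -17, -17, -17, -17]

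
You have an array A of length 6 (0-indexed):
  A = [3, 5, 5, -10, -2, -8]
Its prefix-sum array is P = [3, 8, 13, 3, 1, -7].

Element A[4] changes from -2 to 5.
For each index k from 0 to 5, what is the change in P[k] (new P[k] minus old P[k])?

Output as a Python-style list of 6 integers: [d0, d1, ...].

Element change: A[4] -2 -> 5, delta = 7
For k < 4: P[k] unchanged, delta_P[k] = 0
For k >= 4: P[k] shifts by exactly 7
Delta array: [0, 0, 0, 0, 7, 7]

Answer: [0, 0, 0, 0, 7, 7]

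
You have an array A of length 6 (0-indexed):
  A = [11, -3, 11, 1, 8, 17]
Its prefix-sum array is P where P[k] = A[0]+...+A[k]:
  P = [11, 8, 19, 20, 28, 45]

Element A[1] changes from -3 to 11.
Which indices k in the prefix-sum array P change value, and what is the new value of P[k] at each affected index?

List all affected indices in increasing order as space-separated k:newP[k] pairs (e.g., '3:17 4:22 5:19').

Answer: 1:22 2:33 3:34 4:42 5:59

Derivation:
P[k] = A[0] + ... + A[k]
P[k] includes A[1] iff k >= 1
Affected indices: 1, 2, ..., 5; delta = 14
  P[1]: 8 + 14 = 22
  P[2]: 19 + 14 = 33
  P[3]: 20 + 14 = 34
  P[4]: 28 + 14 = 42
  P[5]: 45 + 14 = 59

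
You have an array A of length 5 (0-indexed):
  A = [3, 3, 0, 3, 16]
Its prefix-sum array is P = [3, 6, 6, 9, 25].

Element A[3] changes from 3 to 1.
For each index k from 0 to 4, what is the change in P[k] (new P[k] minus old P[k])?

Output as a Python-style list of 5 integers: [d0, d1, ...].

Answer: [0, 0, 0, -2, -2]

Derivation:
Element change: A[3] 3 -> 1, delta = -2
For k < 3: P[k] unchanged, delta_P[k] = 0
For k >= 3: P[k] shifts by exactly -2
Delta array: [0, 0, 0, -2, -2]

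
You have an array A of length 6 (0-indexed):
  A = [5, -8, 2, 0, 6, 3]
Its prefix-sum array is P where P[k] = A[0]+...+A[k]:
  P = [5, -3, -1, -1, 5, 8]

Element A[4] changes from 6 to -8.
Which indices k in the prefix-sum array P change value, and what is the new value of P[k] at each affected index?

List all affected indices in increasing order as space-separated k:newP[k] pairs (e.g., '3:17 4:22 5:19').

Answer: 4:-9 5:-6

Derivation:
P[k] = A[0] + ... + A[k]
P[k] includes A[4] iff k >= 4
Affected indices: 4, 5, ..., 5; delta = -14
  P[4]: 5 + -14 = -9
  P[5]: 8 + -14 = -6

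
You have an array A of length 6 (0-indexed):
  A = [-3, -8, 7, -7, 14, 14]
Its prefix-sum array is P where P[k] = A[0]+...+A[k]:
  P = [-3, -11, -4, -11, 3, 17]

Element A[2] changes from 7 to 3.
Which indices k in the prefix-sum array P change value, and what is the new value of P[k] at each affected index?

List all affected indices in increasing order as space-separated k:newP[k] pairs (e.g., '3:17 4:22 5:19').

P[k] = A[0] + ... + A[k]
P[k] includes A[2] iff k >= 2
Affected indices: 2, 3, ..., 5; delta = -4
  P[2]: -4 + -4 = -8
  P[3]: -11 + -4 = -15
  P[4]: 3 + -4 = -1
  P[5]: 17 + -4 = 13

Answer: 2:-8 3:-15 4:-1 5:13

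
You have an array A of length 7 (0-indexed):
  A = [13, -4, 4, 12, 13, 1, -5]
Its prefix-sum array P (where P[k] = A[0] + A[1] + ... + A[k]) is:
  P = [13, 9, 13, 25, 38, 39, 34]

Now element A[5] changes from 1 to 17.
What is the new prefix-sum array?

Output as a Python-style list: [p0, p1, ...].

Answer: [13, 9, 13, 25, 38, 55, 50]

Derivation:
Change: A[5] 1 -> 17, delta = 16
P[k] for k < 5: unchanged (A[5] not included)
P[k] for k >= 5: shift by delta = 16
  P[0] = 13 + 0 = 13
  P[1] = 9 + 0 = 9
  P[2] = 13 + 0 = 13
  P[3] = 25 + 0 = 25
  P[4] = 38 + 0 = 38
  P[5] = 39 + 16 = 55
  P[6] = 34 + 16 = 50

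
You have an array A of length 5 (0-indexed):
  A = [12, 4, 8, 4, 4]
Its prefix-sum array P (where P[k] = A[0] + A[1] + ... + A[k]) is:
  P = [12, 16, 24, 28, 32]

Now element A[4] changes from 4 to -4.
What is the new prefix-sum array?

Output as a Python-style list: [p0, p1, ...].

Answer: [12, 16, 24, 28, 24]

Derivation:
Change: A[4] 4 -> -4, delta = -8
P[k] for k < 4: unchanged (A[4] not included)
P[k] for k >= 4: shift by delta = -8
  P[0] = 12 + 0 = 12
  P[1] = 16 + 0 = 16
  P[2] = 24 + 0 = 24
  P[3] = 28 + 0 = 28
  P[4] = 32 + -8 = 24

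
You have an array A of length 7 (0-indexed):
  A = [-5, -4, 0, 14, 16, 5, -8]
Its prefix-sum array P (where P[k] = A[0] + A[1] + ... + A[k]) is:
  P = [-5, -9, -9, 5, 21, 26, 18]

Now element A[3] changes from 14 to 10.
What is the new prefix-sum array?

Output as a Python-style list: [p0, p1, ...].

Answer: [-5, -9, -9, 1, 17, 22, 14]

Derivation:
Change: A[3] 14 -> 10, delta = -4
P[k] for k < 3: unchanged (A[3] not included)
P[k] for k >= 3: shift by delta = -4
  P[0] = -5 + 0 = -5
  P[1] = -9 + 0 = -9
  P[2] = -9 + 0 = -9
  P[3] = 5 + -4 = 1
  P[4] = 21 + -4 = 17
  P[5] = 26 + -4 = 22
  P[6] = 18 + -4 = 14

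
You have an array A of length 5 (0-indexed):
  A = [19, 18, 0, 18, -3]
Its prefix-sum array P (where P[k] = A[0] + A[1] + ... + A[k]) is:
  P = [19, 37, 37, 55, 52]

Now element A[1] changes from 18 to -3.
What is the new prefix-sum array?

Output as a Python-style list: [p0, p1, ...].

Answer: [19, 16, 16, 34, 31]

Derivation:
Change: A[1] 18 -> -3, delta = -21
P[k] for k < 1: unchanged (A[1] not included)
P[k] for k >= 1: shift by delta = -21
  P[0] = 19 + 0 = 19
  P[1] = 37 + -21 = 16
  P[2] = 37 + -21 = 16
  P[3] = 55 + -21 = 34
  P[4] = 52 + -21 = 31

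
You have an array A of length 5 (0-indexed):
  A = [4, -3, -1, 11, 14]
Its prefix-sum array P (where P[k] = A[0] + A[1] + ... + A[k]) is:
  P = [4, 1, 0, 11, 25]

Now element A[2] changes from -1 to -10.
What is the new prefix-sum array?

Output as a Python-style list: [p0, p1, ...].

Change: A[2] -1 -> -10, delta = -9
P[k] for k < 2: unchanged (A[2] not included)
P[k] for k >= 2: shift by delta = -9
  P[0] = 4 + 0 = 4
  P[1] = 1 + 0 = 1
  P[2] = 0 + -9 = -9
  P[3] = 11 + -9 = 2
  P[4] = 25 + -9 = 16

Answer: [4, 1, -9, 2, 16]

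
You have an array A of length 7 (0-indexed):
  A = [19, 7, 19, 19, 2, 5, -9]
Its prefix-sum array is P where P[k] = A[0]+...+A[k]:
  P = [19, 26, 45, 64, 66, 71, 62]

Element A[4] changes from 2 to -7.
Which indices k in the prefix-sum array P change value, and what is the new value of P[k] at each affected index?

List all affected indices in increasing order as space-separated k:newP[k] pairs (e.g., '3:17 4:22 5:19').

Answer: 4:57 5:62 6:53

Derivation:
P[k] = A[0] + ... + A[k]
P[k] includes A[4] iff k >= 4
Affected indices: 4, 5, ..., 6; delta = -9
  P[4]: 66 + -9 = 57
  P[5]: 71 + -9 = 62
  P[6]: 62 + -9 = 53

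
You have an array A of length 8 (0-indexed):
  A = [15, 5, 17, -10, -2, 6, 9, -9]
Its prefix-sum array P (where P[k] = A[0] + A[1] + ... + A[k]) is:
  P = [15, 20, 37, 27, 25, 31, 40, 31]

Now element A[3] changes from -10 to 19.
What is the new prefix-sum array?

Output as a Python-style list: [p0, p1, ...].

Answer: [15, 20, 37, 56, 54, 60, 69, 60]

Derivation:
Change: A[3] -10 -> 19, delta = 29
P[k] for k < 3: unchanged (A[3] not included)
P[k] for k >= 3: shift by delta = 29
  P[0] = 15 + 0 = 15
  P[1] = 20 + 0 = 20
  P[2] = 37 + 0 = 37
  P[3] = 27 + 29 = 56
  P[4] = 25 + 29 = 54
  P[5] = 31 + 29 = 60
  P[6] = 40 + 29 = 69
  P[7] = 31 + 29 = 60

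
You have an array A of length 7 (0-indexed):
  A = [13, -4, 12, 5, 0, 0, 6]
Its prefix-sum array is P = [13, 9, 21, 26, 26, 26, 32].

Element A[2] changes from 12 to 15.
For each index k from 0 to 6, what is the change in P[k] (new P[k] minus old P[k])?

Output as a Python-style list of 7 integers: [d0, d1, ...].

Element change: A[2] 12 -> 15, delta = 3
For k < 2: P[k] unchanged, delta_P[k] = 0
For k >= 2: P[k] shifts by exactly 3
Delta array: [0, 0, 3, 3, 3, 3, 3]

Answer: [0, 0, 3, 3, 3, 3, 3]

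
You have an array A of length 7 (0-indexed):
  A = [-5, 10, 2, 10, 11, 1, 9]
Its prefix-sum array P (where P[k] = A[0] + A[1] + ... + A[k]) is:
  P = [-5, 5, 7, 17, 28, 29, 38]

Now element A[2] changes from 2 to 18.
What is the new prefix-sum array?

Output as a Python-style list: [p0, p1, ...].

Answer: [-5, 5, 23, 33, 44, 45, 54]

Derivation:
Change: A[2] 2 -> 18, delta = 16
P[k] for k < 2: unchanged (A[2] not included)
P[k] for k >= 2: shift by delta = 16
  P[0] = -5 + 0 = -5
  P[1] = 5 + 0 = 5
  P[2] = 7 + 16 = 23
  P[3] = 17 + 16 = 33
  P[4] = 28 + 16 = 44
  P[5] = 29 + 16 = 45
  P[6] = 38 + 16 = 54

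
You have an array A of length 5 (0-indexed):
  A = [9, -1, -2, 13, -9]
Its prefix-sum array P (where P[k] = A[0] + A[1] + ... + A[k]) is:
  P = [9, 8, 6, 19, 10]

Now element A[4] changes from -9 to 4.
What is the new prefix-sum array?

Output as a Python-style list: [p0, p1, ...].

Answer: [9, 8, 6, 19, 23]

Derivation:
Change: A[4] -9 -> 4, delta = 13
P[k] for k < 4: unchanged (A[4] not included)
P[k] for k >= 4: shift by delta = 13
  P[0] = 9 + 0 = 9
  P[1] = 8 + 0 = 8
  P[2] = 6 + 0 = 6
  P[3] = 19 + 0 = 19
  P[4] = 10 + 13 = 23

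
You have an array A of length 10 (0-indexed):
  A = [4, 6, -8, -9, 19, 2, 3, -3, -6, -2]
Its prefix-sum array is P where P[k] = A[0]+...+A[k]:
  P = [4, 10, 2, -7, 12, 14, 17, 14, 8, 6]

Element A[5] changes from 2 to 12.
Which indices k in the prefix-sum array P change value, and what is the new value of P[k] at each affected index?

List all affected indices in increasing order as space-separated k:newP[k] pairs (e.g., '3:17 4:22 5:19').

Answer: 5:24 6:27 7:24 8:18 9:16

Derivation:
P[k] = A[0] + ... + A[k]
P[k] includes A[5] iff k >= 5
Affected indices: 5, 6, ..., 9; delta = 10
  P[5]: 14 + 10 = 24
  P[6]: 17 + 10 = 27
  P[7]: 14 + 10 = 24
  P[8]: 8 + 10 = 18
  P[9]: 6 + 10 = 16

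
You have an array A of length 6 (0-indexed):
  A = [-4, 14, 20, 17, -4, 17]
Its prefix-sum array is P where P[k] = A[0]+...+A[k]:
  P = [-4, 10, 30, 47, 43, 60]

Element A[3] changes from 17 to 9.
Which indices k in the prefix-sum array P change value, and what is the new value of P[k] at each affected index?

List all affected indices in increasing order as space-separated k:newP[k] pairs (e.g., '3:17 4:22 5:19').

P[k] = A[0] + ... + A[k]
P[k] includes A[3] iff k >= 3
Affected indices: 3, 4, ..., 5; delta = -8
  P[3]: 47 + -8 = 39
  P[4]: 43 + -8 = 35
  P[5]: 60 + -8 = 52

Answer: 3:39 4:35 5:52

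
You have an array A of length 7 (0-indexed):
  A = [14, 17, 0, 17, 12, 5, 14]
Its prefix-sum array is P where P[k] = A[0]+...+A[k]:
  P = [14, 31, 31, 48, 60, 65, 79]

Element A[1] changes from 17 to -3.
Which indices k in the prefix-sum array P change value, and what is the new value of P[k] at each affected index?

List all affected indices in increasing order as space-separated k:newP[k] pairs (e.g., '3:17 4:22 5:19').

Answer: 1:11 2:11 3:28 4:40 5:45 6:59

Derivation:
P[k] = A[0] + ... + A[k]
P[k] includes A[1] iff k >= 1
Affected indices: 1, 2, ..., 6; delta = -20
  P[1]: 31 + -20 = 11
  P[2]: 31 + -20 = 11
  P[3]: 48 + -20 = 28
  P[4]: 60 + -20 = 40
  P[5]: 65 + -20 = 45
  P[6]: 79 + -20 = 59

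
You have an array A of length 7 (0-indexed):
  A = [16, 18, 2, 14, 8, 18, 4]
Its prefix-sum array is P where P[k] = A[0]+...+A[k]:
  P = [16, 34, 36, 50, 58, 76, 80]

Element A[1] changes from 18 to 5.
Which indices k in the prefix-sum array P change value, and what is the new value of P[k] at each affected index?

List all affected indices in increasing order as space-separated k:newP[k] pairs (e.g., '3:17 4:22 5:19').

Answer: 1:21 2:23 3:37 4:45 5:63 6:67

Derivation:
P[k] = A[0] + ... + A[k]
P[k] includes A[1] iff k >= 1
Affected indices: 1, 2, ..., 6; delta = -13
  P[1]: 34 + -13 = 21
  P[2]: 36 + -13 = 23
  P[3]: 50 + -13 = 37
  P[4]: 58 + -13 = 45
  P[5]: 76 + -13 = 63
  P[6]: 80 + -13 = 67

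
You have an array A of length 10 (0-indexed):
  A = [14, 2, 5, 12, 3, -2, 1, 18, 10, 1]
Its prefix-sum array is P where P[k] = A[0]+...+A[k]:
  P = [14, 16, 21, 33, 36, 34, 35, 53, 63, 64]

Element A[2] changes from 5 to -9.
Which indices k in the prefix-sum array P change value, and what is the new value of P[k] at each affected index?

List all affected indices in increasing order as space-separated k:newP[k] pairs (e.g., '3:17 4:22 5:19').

Answer: 2:7 3:19 4:22 5:20 6:21 7:39 8:49 9:50

Derivation:
P[k] = A[0] + ... + A[k]
P[k] includes A[2] iff k >= 2
Affected indices: 2, 3, ..., 9; delta = -14
  P[2]: 21 + -14 = 7
  P[3]: 33 + -14 = 19
  P[4]: 36 + -14 = 22
  P[5]: 34 + -14 = 20
  P[6]: 35 + -14 = 21
  P[7]: 53 + -14 = 39
  P[8]: 63 + -14 = 49
  P[9]: 64 + -14 = 50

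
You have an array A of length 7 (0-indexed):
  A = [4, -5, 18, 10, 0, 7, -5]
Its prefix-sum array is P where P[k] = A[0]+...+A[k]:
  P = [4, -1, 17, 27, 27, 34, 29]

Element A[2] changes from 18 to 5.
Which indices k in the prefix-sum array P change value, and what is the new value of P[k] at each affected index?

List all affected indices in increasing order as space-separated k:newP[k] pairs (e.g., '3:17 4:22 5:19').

Answer: 2:4 3:14 4:14 5:21 6:16

Derivation:
P[k] = A[0] + ... + A[k]
P[k] includes A[2] iff k >= 2
Affected indices: 2, 3, ..., 6; delta = -13
  P[2]: 17 + -13 = 4
  P[3]: 27 + -13 = 14
  P[4]: 27 + -13 = 14
  P[5]: 34 + -13 = 21
  P[6]: 29 + -13 = 16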